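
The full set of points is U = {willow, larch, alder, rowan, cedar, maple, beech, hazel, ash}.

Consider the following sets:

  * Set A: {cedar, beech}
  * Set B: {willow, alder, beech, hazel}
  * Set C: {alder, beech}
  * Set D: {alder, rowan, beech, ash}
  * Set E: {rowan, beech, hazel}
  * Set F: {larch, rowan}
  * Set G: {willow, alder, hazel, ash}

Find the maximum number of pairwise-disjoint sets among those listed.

3

A, F, G are pairwise disjoint (A={cedar,beech}; F={larch,rowan}; G={willow,alder,hazel,ash}).
Every remaining set overlaps one of these, and no 4 of the listed sets are pairwise disjoint, so 3 is the maximum.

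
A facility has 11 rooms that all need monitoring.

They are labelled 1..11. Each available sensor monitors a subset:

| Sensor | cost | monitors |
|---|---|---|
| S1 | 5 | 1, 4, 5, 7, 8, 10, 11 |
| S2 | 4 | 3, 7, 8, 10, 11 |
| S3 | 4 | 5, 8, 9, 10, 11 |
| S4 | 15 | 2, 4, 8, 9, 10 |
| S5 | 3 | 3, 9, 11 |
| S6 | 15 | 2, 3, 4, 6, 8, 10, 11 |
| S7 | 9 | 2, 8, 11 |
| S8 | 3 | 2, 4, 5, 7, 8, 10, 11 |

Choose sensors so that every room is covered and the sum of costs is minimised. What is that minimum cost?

23

S1, S5, S6 together cover every room (S1 ∪ S5 ∪ S6 = {1, 2, 3, 4, 5, 6, 7, 8, 9, 10, 11}); total cost 5 + 3 + 15 = 23.
The greedy pick S8, S5, S1, S6 costs 26; no covering selection beats 23.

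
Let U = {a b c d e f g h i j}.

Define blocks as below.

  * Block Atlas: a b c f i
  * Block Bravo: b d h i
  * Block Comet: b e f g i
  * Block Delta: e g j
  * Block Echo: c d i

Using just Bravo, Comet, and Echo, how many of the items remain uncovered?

Union of Bravo, Comet, Echo = {b, c, d, e, f, g, h, i}.
Not covered: a, j — 2 items.

2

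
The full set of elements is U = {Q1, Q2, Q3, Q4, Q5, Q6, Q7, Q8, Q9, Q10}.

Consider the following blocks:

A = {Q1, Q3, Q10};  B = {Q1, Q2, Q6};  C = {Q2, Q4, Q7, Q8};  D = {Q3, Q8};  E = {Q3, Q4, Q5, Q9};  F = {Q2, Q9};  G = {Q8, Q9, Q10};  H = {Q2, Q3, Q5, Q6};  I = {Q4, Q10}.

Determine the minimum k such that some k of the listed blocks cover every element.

A and C and F and H together: A ∪ C ∪ F ∪ H = {Q1, Q2, Q3, Q4, Q5, Q6, Q7, Q8, Q9, Q10} — every element is covered.
No 3 of the 9 blocks cover everything (all 84 combinations miss at least one element), so 4 is optimal.

4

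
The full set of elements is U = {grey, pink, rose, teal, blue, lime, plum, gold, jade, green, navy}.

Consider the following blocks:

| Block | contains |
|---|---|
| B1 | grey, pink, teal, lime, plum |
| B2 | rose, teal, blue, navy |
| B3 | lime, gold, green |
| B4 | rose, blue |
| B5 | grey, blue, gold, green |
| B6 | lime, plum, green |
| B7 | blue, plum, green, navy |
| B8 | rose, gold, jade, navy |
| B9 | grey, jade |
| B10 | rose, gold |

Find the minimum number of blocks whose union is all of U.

B1 and B7 and B8 together: B1 ∪ B7 ∪ B8 = {grey, pink, rose, teal, blue, lime, plum, gold, jade, green, navy} — every element is covered.
Each block has at most 5 elements, and 2·5 = 10 < 11 — so at least 3 blocks are needed, and 3 is optimal.

3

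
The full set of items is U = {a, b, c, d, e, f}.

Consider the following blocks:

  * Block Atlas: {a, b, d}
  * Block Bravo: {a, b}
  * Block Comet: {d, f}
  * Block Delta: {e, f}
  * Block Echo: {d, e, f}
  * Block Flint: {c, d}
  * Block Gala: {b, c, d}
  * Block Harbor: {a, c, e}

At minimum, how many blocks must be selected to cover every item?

Atlas and Comet and Harbor together: Atlas ∪ Comet ∪ Harbor = {a, b, c, d, e, f} — every item is covered.
No 2 of the 8 blocks cover everything (all 28 combinations miss at least one item), so 3 is optimal.

3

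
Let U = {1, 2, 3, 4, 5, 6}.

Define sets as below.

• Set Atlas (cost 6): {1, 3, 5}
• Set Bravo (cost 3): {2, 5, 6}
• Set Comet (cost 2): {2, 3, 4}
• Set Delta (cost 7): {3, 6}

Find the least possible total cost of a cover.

Atlas, Bravo, Comet together cover every item (Atlas ∪ Bravo ∪ Comet = {1, 2, 3, 4, 5, 6}); total cost 6 + 3 + 2 = 11.
No covering selection has total cost below 11.

11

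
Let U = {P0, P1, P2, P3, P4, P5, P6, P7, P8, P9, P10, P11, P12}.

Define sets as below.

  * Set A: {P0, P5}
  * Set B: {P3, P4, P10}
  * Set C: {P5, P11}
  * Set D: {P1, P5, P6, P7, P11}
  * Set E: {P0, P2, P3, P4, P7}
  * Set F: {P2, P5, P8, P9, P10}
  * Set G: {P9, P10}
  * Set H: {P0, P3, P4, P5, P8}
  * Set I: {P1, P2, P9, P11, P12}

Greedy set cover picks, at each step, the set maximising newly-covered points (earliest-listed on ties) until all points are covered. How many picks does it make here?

Greedy: pick D (covers 5 new) → pick E (covers 4 new) → pick F (covers 3 new) → pick I (covers 1 new). Total picks: 4.

4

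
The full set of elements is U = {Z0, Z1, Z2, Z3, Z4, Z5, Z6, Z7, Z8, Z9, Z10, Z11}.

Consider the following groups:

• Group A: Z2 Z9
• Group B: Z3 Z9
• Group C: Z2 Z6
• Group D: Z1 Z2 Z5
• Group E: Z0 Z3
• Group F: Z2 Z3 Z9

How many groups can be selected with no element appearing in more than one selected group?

2

C, E are pairwise disjoint (C={Z2,Z6}; E={Z0,Z3}).
Every remaining group overlaps one of these, and no 3 of the listed groups are pairwise disjoint, so 2 is the maximum.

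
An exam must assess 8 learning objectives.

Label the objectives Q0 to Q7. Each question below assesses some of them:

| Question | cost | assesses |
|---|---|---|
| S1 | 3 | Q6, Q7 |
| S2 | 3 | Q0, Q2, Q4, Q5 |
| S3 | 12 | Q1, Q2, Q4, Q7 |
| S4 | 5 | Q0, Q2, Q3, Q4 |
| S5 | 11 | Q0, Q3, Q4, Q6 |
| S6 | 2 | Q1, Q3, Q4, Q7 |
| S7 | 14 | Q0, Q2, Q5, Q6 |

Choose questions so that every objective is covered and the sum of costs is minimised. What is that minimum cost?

S1, S2, S6 together cover every objective (S1 ∪ S2 ∪ S6 = {Q0, Q1, Q2, Q3, Q4, Q5, Q6, Q7}); total cost 3 + 3 + 2 = 8.
No covering selection has total cost below 8.

8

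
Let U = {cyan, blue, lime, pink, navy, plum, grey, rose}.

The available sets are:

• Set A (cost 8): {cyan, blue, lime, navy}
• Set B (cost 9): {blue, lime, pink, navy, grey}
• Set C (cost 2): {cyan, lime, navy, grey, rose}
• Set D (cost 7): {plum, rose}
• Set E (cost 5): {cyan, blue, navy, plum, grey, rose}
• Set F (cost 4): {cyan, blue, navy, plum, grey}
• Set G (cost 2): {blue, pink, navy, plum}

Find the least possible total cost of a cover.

C, G together cover every point (C ∪ G = {cyan, blue, lime, pink, navy, plum, grey, rose}); total cost 2 + 2 = 4.
No covering selection has total cost below 4.

4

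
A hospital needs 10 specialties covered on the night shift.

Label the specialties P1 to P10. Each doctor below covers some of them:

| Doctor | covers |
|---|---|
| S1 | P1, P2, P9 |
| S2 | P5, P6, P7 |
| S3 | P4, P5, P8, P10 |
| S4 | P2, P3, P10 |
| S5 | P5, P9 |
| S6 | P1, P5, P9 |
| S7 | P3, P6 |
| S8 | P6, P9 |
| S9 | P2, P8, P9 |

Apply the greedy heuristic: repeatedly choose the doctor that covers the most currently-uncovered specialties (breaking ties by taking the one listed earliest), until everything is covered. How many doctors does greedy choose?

4

Greedy: pick S3 (covers 4 new) → pick S1 (covers 3 new) → pick S2 (covers 2 new) → pick S4 (covers 1 new). Total picks: 4.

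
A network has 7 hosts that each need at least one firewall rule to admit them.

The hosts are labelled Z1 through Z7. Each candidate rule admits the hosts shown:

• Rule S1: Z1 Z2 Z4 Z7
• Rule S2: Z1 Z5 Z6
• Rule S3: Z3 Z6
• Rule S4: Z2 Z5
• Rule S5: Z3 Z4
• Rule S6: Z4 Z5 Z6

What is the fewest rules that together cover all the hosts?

3

S1 and S5 and S6 together: S1 ∪ S5 ∪ S6 = {Z1, Z2, Z3, Z4, Z5, Z6, Z7} — every host is covered.
Only S1 contains Z7, so S1 is forced; the remaining 3 hosts need at least 2 more rules (each remaining rule adds at most 2) — so at least 3 rules are needed, and 3 is optimal.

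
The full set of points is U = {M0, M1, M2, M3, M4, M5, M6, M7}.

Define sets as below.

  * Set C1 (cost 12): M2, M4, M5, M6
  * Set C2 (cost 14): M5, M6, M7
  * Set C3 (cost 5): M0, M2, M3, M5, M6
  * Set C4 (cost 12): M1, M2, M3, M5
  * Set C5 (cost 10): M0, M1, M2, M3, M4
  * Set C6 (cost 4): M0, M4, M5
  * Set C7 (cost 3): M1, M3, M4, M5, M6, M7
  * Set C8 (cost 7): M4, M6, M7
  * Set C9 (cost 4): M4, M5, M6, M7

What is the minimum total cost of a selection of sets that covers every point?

8

C3, C7 together cover every point (C3 ∪ C7 = {M0, M1, M2, M3, M4, M5, M6, M7}); total cost 5 + 3 = 8.
No covering selection has total cost below 8.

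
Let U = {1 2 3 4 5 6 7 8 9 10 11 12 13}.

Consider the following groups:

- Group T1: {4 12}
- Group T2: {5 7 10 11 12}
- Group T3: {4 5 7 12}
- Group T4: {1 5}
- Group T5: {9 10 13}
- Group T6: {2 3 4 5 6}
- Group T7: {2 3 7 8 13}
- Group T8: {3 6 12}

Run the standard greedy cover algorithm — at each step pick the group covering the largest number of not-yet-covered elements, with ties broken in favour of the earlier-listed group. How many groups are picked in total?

5

Greedy: pick T2 (covers 5 new) → pick T6 (covers 4 new) → pick T5 (covers 2 new) → pick T4 (covers 1 new) → pick T7 (covers 1 new). Total picks: 5.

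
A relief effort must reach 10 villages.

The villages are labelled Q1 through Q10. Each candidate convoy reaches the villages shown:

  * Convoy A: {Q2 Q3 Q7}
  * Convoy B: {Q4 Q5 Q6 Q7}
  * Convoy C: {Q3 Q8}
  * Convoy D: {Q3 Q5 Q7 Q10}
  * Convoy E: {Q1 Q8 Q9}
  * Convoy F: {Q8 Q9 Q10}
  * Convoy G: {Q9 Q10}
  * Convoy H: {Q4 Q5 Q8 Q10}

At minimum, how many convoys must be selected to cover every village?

4

A and B and E and H together: A ∪ B ∪ E ∪ H = {Q1, Q2, Q3, Q4, Q5, Q6, Q7, Q8, Q9, Q10} — every village is covered.
No 3 of the 8 convoys cover everything (all 56 combinations miss at least one village), so 4 is optimal.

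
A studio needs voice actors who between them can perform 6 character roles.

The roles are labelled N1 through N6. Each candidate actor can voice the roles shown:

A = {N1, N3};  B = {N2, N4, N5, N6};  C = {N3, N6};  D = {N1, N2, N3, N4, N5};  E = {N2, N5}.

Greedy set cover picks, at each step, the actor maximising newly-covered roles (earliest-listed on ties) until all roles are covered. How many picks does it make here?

2

Greedy: pick D (covers 5 new) → pick B (covers 1 new). Total picks: 2.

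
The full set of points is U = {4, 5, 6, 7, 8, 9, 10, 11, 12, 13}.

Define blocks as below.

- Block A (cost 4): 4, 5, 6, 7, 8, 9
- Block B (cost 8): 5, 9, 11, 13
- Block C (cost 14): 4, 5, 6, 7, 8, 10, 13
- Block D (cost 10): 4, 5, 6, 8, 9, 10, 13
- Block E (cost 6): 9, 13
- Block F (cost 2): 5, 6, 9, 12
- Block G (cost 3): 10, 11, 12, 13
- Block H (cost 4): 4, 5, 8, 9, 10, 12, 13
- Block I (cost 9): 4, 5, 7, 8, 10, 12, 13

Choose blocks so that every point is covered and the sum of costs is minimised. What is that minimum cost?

A, G together cover every point (A ∪ G = {4, 5, 6, 7, 8, 9, 10, 11, 12, 13}); total cost 4 + 3 = 7.
The greedy pick F, G, A costs 9; no covering selection beats 7.

7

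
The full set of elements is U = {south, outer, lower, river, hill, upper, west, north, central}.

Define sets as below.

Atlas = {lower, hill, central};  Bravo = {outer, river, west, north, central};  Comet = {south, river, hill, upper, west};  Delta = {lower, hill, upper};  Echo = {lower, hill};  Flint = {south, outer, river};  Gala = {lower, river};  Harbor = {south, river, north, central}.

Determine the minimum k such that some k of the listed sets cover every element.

Bravo and Comet and Gala together: Bravo ∪ Comet ∪ Gala = {south, outer, lower, river, hill, upper, west, north, central} — every element is covered.
No 2 of the 8 sets cover everything (all 28 combinations miss at least one element), so 3 is optimal.

3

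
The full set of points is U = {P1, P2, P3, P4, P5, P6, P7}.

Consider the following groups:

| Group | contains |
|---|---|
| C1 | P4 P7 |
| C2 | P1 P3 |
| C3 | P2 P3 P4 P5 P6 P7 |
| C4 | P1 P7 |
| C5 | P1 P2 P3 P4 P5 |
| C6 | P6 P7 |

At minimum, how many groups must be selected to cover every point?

2

C5 and C6 together: C5 ∪ C6 = {P1, P2, P3, P4, P5, P6, P7} — every point is covered.
No single group has all 7 points (the largest, C3, has 6), so 2 is optimal.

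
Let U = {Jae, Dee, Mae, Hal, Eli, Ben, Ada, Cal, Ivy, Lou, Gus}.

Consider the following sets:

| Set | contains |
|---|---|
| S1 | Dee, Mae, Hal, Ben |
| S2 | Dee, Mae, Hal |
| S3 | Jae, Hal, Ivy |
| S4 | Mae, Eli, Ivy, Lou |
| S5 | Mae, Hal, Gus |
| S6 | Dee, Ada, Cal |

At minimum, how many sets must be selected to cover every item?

5

Take {S1, S3, S4, S5, S6}. Their union is {Jae, Dee, Mae, Hal, Eli, Ben, Ada, Cal, Ivy, Lou, Gus}, which is all 11 items.
No 4 of the 6 sets cover everything (all 15 combinations miss at least one item), so 5 is optimal.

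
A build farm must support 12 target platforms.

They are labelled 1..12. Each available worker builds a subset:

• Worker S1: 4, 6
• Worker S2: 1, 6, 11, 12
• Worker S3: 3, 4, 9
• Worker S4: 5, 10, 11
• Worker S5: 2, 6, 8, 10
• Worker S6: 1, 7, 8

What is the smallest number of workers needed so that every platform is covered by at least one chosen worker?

5

S2 and S3 and S4 and S5 and S6 together: S2 ∪ S3 ∪ S4 ∪ S5 ∪ S6 = {1, 2, 3, 4, 5, 6, 7, 8, 9, 10, 11, 12} — every platform is covered.
No 4 of the 6 workers cover everything (all 15 combinations miss at least one platform), so 5 is optimal.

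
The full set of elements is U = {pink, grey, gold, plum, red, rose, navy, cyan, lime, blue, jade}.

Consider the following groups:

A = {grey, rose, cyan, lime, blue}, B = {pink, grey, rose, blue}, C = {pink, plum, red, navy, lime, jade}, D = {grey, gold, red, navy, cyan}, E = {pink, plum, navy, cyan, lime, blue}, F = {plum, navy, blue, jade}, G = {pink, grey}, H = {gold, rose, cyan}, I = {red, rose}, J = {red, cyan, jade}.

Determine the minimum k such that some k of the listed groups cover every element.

3

Take {A, C, D}. Their union is {pink, grey, gold, plum, red, rose, navy, cyan, lime, blue, jade}, which is all 11 elements.
No 2 of the 10 groups cover everything (all 45 combinations miss at least one element), so 3 is optimal.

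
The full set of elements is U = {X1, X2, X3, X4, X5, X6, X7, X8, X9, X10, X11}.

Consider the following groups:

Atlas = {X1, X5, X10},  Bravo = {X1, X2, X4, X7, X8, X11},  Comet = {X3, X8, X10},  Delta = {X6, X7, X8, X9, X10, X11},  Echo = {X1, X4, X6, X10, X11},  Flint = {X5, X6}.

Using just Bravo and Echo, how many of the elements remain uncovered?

Union of Bravo, Echo = {X1, X2, X4, X6, X7, X8, X10, X11}.
Not covered: X3, X5, X9 — 3 elements.

3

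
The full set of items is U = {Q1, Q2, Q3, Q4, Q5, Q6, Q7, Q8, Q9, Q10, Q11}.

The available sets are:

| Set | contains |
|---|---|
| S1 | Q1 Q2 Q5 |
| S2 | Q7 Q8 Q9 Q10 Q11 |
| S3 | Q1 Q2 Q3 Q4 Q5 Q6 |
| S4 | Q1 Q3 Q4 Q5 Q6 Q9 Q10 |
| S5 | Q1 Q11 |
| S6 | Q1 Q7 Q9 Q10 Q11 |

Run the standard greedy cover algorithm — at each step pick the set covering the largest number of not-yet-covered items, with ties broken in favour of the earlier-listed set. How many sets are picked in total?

Greedy: pick S4 (covers 7 new) → pick S2 (covers 3 new) → pick S1 (covers 1 new). Total picks: 3.
(The true minimum cover uses only 2 sets, so greedy is not optimal here.)

3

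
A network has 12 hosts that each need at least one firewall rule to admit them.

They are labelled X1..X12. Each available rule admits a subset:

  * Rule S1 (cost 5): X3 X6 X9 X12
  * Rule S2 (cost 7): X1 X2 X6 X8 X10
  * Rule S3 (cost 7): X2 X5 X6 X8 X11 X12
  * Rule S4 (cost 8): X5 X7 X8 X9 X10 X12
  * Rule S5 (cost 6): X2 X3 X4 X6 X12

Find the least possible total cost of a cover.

S2, S3, S4, S5 together cover every host (S2 ∪ S3 ∪ S4 ∪ S5 = {X1, X2, X3, X4, X5, X6, X7, X8, X9, X10, X11, X12}); total cost 7 + 7 + 8 + 6 = 28.
The greedy pick S3, S1, S2, S5, S4 costs 33; no covering selection beats 28.

28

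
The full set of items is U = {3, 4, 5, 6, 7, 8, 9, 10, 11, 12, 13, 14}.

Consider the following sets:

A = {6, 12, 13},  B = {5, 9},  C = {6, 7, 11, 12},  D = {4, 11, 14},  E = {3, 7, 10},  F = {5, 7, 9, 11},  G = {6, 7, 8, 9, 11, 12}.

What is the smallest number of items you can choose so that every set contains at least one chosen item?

4

The 4 items {4, 9, 10, 12} hit every set.
The sets A, B, D, E are pairwise disjoint, so any hitting set needs a separate item for each — at least 4. Hence 4 is optimal.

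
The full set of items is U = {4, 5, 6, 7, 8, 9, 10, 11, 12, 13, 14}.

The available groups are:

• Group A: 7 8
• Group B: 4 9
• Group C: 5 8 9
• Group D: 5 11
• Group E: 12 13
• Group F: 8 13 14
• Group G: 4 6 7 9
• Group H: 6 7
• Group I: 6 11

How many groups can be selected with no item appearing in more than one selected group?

4

B, D, E, H are pairwise disjoint (B={4,9}; D={5,11}; E={12,13}; H={6,7}).
Every remaining group overlaps one of these, and no 5 of the listed groups are pairwise disjoint, so 4 is the maximum.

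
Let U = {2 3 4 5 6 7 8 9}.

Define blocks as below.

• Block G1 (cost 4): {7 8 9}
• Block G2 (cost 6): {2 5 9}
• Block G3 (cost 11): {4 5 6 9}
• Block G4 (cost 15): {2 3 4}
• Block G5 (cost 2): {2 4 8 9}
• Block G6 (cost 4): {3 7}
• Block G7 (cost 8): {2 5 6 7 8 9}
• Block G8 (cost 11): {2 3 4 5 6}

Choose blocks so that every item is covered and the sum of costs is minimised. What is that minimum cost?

14

G5, G6, G7 together cover every item (G5 ∪ G6 ∪ G7 = {2, 3, 4, 5, 6, 7, 8, 9}); total cost 2 + 4 + 8 = 14.
No covering selection has total cost below 14.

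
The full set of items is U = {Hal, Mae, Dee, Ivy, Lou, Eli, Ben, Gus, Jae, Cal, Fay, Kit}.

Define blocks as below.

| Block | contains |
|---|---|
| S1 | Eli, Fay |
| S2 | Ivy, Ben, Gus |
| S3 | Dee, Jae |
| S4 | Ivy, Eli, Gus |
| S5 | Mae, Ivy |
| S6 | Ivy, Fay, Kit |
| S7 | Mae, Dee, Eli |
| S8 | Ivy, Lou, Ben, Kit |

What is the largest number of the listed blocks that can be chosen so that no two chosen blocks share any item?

3

S1, S3, S8 are pairwise disjoint (S1={Eli,Fay}; S3={Dee,Jae}; S8={Ivy,Lou,Ben,Kit}).
Every remaining block overlaps one of these, and no 4 of the listed blocks are pairwise disjoint, so 3 is the maximum.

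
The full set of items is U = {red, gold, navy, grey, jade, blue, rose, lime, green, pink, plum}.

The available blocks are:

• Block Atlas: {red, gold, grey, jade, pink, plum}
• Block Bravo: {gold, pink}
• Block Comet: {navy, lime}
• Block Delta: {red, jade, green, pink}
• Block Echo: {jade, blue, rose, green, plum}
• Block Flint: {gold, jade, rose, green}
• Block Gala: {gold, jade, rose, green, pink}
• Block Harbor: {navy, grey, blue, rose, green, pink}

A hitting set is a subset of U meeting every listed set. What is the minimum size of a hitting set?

3

The 3 items {lime, green, pink} hit every block.
The blocks Bravo, Comet, Echo are pairwise disjoint, so any hitting set needs a separate item for each — at least 3. Hence 3 is optimal.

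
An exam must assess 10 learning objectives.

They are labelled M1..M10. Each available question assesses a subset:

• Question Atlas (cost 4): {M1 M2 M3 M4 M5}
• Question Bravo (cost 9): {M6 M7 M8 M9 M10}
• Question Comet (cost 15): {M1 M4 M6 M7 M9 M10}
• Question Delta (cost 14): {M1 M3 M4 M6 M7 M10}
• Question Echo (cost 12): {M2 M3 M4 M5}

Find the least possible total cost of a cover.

Atlas, Bravo together cover every objective (Atlas ∪ Bravo = {M1, M2, M3, M4, M5, M6, M7, M8, M9, M10}); total cost 4 + 9 = 13.
No covering selection has total cost below 13.

13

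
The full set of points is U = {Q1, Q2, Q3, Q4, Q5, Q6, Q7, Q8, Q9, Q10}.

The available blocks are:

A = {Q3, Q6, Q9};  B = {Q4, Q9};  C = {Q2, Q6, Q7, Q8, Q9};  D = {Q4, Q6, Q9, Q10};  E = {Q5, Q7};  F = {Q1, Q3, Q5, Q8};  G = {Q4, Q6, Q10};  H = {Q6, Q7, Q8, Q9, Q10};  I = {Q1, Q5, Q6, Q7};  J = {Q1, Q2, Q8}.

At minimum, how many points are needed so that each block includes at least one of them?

4

Take T = {Q4, Q7, Q8, Q9}. Each listed block contains at least one of these, so T is a hitting set of size 4.
No choice of 3 points meets every block, so 4 is the minimum.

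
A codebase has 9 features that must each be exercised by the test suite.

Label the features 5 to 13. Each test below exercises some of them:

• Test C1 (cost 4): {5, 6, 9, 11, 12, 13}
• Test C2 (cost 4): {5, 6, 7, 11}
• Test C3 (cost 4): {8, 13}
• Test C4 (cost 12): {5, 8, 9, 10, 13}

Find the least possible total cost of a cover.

20

C1, C2, C4 together cover every feature (C1 ∪ C2 ∪ C4 = {5, 6, 7, 8, 9, 10, 11, 12, 13}); total cost 4 + 4 + 12 = 20.
The greedy pick C1, C2, C3, C4 costs 24; no covering selection beats 20.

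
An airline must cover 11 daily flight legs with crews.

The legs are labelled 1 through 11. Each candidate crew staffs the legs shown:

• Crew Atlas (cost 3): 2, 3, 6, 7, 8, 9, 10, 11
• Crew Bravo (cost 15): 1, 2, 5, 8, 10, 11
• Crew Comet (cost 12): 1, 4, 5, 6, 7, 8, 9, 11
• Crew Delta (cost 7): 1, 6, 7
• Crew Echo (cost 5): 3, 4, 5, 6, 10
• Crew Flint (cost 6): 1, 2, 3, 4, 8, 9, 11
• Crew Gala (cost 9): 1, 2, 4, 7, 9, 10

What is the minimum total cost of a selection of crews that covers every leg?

14

Atlas, Echo, Flint together cover every leg (Atlas ∪ Echo ∪ Flint = {1, 2, 3, 4, 5, 6, 7, 8, 9, 10, 11}); total cost 3 + 5 + 6 = 14.
No covering selection has total cost below 14.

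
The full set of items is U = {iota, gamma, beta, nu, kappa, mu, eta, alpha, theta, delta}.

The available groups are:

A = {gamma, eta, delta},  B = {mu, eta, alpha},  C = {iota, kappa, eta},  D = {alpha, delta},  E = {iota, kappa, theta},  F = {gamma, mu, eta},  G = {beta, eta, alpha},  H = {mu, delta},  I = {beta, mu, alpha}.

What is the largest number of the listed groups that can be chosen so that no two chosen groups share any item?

E, G, H are pairwise disjoint (E={iota,kappa,theta}; G={beta,eta,alpha}; H={mu,delta}).
Every remaining group overlaps one of these, and no 4 of the listed groups are pairwise disjoint, so 3 is the maximum.

3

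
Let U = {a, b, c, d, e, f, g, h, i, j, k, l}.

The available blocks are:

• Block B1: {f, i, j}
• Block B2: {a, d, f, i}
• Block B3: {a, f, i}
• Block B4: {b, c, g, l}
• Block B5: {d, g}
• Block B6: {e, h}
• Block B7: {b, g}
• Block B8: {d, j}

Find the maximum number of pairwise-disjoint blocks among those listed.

4

B3, B6, B7, B8 are pairwise disjoint (B3={a,f,i}; B6={e,h}; B7={b,g}; B8={d,j}).
Every remaining block overlaps one of these, and no 5 of the listed blocks are pairwise disjoint, so 4 is the maximum.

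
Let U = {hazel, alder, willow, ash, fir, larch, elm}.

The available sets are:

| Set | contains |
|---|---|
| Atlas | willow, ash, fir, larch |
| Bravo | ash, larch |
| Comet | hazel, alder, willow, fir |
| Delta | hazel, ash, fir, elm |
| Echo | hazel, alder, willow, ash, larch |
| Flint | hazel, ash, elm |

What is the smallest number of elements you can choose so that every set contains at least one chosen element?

2

H = {ash, fir} meets every set (each contains at least one member of H), and |H| = 2.
The sets Bravo, Comet are pairwise disjoint, so any hitting set needs a separate element for each — at least 2. Hence 2 is optimal.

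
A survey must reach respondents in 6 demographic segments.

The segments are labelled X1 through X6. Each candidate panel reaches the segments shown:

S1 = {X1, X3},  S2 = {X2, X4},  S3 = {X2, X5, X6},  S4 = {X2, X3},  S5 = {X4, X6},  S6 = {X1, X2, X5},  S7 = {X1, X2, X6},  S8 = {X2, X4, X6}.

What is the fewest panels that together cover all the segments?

3

Take {S4, S5, S6}. Their union is {X1, X2, X3, X4, X5, X6}, which is all 6 segments.
No 2 of the 8 panels cover everything (all 28 combinations miss at least one segment), so 3 is optimal.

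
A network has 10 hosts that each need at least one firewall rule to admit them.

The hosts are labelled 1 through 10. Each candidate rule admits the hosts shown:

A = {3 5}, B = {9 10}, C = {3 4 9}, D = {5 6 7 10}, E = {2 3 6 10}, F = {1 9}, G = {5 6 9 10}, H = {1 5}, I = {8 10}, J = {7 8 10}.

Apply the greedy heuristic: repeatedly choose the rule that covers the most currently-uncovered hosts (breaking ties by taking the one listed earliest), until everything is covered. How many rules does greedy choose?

Greedy: pick D (covers 4 new) → pick C (covers 3 new) → pick E (covers 1 new) → pick F (covers 1 new) → pick I (covers 1 new). Total picks: 5.
(The true minimum cover uses only 4 rules, so greedy is not optimal here.)

5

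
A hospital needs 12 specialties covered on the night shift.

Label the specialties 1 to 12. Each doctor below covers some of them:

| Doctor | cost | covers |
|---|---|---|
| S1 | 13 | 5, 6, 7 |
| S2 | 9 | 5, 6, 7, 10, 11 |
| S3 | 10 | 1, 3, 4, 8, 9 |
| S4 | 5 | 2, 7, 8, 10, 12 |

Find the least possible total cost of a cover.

24

S2, S3, S4 together cover every specialty (S2 ∪ S3 ∪ S4 = {1, 2, 3, 4, 5, 6, 7, 8, 9, 10, 11, 12}); total cost 9 + 10 + 5 = 24.
No covering selection has total cost below 24.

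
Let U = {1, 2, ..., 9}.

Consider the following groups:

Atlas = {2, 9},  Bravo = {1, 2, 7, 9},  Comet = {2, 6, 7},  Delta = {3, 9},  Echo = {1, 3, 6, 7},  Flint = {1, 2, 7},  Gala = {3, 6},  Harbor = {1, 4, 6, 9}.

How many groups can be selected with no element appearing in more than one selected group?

2

Comet, Delta are pairwise disjoint (Comet={2,6,7}; Delta={3,9}).
Every remaining group overlaps one of these, and no 3 of the listed groups are pairwise disjoint, so 2 is the maximum.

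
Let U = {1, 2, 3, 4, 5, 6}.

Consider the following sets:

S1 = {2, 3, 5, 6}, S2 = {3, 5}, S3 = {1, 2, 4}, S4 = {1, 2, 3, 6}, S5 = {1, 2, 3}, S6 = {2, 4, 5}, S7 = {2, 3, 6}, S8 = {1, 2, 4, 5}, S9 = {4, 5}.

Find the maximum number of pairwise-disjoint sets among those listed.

2

S7, S9 are pairwise disjoint (S7={2,3,6}; S9={4,5}).
Every remaining set overlaps one of these, and no 3 of the listed sets are pairwise disjoint, so 2 is the maximum.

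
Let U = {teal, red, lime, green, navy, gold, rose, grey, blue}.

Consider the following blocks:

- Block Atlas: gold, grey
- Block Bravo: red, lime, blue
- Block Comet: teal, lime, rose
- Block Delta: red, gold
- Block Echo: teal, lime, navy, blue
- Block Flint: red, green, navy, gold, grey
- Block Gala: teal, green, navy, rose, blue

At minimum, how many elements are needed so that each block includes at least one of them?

3

Take H = {teal, red, grey}. Each listed block contains at least one of these, so H is a hitting set of size 3.
No choice of 2 elements meets every block, so 3 is the minimum.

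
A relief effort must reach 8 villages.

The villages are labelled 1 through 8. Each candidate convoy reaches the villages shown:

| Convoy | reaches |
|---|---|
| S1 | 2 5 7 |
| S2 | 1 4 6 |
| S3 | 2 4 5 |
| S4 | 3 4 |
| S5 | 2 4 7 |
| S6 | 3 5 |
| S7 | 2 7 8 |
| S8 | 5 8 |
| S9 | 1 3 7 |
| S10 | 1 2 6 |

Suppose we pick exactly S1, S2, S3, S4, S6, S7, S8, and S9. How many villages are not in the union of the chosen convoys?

Union of S1, S2, S3, S4, S6, S7, S8, S9 = {1, 2, 3, 4, 5, 6, 7, 8} — that's every village, so 0 are uncovered.

0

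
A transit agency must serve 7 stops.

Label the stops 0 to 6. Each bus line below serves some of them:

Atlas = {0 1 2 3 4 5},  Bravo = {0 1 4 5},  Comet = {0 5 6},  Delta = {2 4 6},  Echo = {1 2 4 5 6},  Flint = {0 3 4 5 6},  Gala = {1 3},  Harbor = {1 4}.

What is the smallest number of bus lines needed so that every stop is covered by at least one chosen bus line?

2

Echo and Flint together: Echo ∪ Flint = {0, 1, 2, 3, 4, 5, 6} — every stop is covered.
No single bus line has all 7 stops (the largest, Atlas, has 6), so 2 is optimal.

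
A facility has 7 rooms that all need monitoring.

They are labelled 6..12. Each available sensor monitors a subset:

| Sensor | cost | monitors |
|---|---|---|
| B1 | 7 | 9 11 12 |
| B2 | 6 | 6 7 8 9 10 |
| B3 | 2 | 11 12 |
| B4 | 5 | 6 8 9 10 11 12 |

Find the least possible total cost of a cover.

8

B2, B3 together cover every room (B2 ∪ B3 = {6, 7, 8, 9, 10, 11, 12}); total cost 6 + 2 = 8.
The greedy pick B4, B2 costs 11; no covering selection beats 8.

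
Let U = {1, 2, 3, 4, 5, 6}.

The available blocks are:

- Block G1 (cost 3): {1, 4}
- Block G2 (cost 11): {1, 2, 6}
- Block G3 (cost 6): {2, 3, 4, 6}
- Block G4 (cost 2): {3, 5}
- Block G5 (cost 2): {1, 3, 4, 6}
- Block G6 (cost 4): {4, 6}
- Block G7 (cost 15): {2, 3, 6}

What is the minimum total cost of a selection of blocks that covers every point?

G3, G4, G5 together cover every point (G3 ∪ G4 ∪ G5 = {1, 2, 3, 4, 5, 6}); total cost 6 + 2 + 2 = 10.
No covering selection has total cost below 10.

10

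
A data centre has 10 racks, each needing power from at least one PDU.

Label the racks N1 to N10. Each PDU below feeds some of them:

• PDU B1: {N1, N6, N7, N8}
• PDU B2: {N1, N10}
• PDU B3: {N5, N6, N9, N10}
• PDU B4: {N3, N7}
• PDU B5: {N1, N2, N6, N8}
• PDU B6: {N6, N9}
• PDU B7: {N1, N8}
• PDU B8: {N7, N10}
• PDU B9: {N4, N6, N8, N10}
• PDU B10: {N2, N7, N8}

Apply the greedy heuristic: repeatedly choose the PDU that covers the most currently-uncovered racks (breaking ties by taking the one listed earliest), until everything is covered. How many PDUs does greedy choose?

5

Greedy: pick B1 (covers 4 new) → pick B3 (covers 3 new) → pick B4 (covers 1 new) → pick B5 (covers 1 new) → pick B9 (covers 1 new). Total picks: 5.
(The true minimum cover uses only 4 PDUs, so greedy is not optimal here.)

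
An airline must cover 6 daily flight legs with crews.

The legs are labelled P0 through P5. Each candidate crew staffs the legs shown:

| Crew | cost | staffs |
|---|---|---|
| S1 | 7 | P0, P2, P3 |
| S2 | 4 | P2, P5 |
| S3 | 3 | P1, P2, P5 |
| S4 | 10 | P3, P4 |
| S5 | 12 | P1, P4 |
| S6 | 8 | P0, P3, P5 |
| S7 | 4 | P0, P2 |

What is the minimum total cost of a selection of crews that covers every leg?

17

S3, S4, S7 together cover every leg (S3 ∪ S4 ∪ S7 = {P0, P1, P2, P3, P4, P5}); total cost 3 + 10 + 4 = 17.
The greedy pick S3, S1, S4 costs 20; no covering selection beats 17.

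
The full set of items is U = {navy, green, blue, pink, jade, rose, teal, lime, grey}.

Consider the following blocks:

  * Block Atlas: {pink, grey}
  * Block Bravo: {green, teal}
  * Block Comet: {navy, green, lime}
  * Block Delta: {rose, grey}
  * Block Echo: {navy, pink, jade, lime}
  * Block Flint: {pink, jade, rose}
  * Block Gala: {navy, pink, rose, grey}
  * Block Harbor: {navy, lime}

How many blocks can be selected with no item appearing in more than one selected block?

Bravo, Delta, Echo are pairwise disjoint (Bravo={green,teal}; Delta={rose,grey}; Echo={navy,pink,jade,lime}).
Every remaining block overlaps one of these, and no 4 of the listed blocks are pairwise disjoint, so 3 is the maximum.

3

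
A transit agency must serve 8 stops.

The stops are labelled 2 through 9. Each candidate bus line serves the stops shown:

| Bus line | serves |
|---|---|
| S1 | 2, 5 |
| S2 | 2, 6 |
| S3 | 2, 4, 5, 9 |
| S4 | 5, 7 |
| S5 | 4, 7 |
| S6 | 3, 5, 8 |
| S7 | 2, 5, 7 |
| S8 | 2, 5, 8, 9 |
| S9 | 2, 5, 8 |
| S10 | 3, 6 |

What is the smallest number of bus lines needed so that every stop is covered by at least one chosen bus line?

3

S5 and S8 and S10 together: S5 ∪ S8 ∪ S10 = {2, 3, 4, 5, 6, 7, 8, 9} — every stop is covered.
No 2 of the 10 bus lines cover everything (all 45 combinations miss at least one stop), so 3 is optimal.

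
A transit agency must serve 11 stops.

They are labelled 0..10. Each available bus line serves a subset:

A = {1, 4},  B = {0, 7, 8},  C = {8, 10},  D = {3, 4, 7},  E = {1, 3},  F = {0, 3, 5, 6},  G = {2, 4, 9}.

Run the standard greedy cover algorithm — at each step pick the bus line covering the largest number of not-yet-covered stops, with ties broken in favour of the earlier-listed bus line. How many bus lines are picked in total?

Greedy: pick F (covers 4 new) → pick G (covers 3 new) → pick B (covers 2 new) → pick A (covers 1 new) → pick C (covers 1 new). Total picks: 5.

5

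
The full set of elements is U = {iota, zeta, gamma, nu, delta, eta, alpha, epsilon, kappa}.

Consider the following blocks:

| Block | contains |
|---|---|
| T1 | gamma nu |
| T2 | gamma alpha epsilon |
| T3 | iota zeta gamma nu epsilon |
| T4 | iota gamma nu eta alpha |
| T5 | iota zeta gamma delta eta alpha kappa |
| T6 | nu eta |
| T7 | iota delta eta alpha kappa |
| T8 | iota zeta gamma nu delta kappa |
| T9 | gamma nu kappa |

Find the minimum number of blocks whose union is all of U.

2

T3 and T7 together: T3 ∪ T7 = {iota, zeta, gamma, nu, delta, eta, alpha, epsilon, kappa} — every element is covered.
No single block has all 9 elements (the largest, T5, has 7), so 2 is optimal.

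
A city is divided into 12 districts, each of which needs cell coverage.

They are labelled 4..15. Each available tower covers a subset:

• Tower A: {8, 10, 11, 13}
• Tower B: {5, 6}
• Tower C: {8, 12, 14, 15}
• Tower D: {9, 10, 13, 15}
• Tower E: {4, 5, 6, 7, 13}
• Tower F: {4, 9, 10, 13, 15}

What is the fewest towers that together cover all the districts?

4

A and C and D and E together: A ∪ C ∪ D ∪ E = {4, 5, 6, 7, 8, 9, 10, 11, 12, 13, 14, 15} — every district is covered.
No 3 of the 6 towers cover everything (all 20 combinations miss at least one district), so 4 is optimal.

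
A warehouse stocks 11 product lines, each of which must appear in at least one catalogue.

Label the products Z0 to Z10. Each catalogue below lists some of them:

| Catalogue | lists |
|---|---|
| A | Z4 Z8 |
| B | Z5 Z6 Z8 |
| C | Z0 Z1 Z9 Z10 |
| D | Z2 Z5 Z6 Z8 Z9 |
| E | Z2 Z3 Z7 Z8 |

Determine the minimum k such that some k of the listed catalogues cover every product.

Take {A, C, D, E}. Their union is {Z0, Z1, Z2, Z3, Z4, Z5, Z6, Z7, Z8, Z9, Z10}, which is all 11 products.
Only A contains Z4, so A is forced; the remaining 9 products need at least 3 more catalogues (each remaining catalogue adds at most 4) — so at least 4 catalogues are needed, and 4 is optimal.

4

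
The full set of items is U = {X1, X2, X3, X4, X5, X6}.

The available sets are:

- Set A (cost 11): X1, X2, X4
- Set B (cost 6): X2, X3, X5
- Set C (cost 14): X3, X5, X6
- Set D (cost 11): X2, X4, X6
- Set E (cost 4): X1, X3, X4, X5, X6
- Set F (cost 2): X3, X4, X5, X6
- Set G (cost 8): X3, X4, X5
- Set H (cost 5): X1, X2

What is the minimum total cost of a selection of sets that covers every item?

7

F, H together cover every item (F ∪ H = {X1, X2, X3, X4, X5, X6}); total cost 2 + 5 = 7.
No covering selection has total cost below 7.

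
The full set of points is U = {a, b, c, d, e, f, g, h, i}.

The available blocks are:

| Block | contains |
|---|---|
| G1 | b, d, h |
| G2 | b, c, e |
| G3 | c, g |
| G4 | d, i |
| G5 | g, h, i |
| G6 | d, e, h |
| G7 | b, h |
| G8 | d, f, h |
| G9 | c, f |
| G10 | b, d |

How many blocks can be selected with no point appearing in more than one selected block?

G3, G4, G7 are pairwise disjoint (G3={c,g}; G4={d,i}; G7={b,h}).
Every remaining block overlaps one of these, and no 4 of the listed blocks are pairwise disjoint, so 3 is the maximum.

3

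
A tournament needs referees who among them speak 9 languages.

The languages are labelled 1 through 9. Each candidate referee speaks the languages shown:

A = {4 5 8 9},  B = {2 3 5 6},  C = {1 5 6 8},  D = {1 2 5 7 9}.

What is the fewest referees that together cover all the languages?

Take {A, B, D}. Their union is {1, 2, 3, 4, 5, 6, 7, 8, 9}, which is all 9 languages.
Only B contains 3, so B is forced; the remaining 5 languages need at least 2 more referees (each remaining referee adds at most 3) — so at least 3 referees are needed, and 3 is optimal.

3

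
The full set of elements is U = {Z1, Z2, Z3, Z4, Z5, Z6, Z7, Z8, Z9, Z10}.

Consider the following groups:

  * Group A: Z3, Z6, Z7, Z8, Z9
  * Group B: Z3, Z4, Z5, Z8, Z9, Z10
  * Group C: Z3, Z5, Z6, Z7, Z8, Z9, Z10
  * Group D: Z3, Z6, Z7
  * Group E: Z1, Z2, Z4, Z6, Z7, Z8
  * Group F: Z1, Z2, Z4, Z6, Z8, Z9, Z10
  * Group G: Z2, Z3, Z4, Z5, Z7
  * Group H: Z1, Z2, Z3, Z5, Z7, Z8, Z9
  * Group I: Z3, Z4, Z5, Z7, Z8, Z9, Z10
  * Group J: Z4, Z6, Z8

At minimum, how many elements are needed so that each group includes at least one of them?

2

The 2 elements {Z3, Z8} hit every group.
No single element lies in every group, so at least 2 are needed and 2 is optimal.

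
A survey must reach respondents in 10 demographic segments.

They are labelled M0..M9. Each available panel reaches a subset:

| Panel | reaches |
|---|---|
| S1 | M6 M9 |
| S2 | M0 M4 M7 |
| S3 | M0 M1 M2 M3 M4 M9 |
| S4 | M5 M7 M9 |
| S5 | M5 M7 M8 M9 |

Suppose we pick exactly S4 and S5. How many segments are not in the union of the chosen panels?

Union of S4, S5 = {M5, M7, M8, M9}.
Not covered: M0, M1, M2, M3, M4, M6 — 6 segments.

6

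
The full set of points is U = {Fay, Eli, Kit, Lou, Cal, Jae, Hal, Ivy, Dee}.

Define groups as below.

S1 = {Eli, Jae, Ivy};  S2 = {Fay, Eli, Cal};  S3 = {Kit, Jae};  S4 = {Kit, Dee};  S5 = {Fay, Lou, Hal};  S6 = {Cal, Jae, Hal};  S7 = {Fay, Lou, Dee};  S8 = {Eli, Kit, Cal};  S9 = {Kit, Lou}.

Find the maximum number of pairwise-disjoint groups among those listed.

3

S1, S4, S5 are pairwise disjoint (S1={Eli,Jae,Ivy}; S4={Kit,Dee}; S5={Fay,Lou,Hal}).
Every remaining group overlaps one of these, and no 4 of the listed groups are pairwise disjoint, so 3 is the maximum.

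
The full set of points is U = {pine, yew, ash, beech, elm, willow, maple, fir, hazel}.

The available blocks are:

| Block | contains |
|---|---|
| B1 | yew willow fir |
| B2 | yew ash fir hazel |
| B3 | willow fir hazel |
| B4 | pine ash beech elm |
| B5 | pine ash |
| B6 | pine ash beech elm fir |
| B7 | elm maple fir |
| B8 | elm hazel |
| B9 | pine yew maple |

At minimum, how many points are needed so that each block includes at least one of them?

3

H = {pine, elm, fir} meets every block (each contains at least one member of H), and |H| = 3.
The blocks B1, B5, B8 are pairwise disjoint, so any hitting set needs a separate point for each — at least 3. Hence 3 is optimal.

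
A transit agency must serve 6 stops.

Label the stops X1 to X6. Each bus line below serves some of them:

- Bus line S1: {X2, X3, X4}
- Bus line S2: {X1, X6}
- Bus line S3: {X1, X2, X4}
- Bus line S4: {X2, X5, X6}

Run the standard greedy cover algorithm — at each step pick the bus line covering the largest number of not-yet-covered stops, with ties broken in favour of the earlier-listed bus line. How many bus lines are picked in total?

3

Greedy: pick S1 (covers 3 new) → pick S2 (covers 2 new) → pick S4 (covers 1 new). Total picks: 3.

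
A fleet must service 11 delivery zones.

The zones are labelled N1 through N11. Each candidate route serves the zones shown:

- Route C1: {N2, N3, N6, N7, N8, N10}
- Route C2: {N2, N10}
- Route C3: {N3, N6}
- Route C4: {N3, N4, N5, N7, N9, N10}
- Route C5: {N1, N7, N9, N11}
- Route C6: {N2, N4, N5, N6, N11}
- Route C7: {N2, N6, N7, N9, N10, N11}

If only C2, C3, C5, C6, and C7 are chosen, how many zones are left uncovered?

1

Union of C2, C3, C5, C6, C7 = {N1, N2, N3, N4, N5, N6, N7, N9, N10, N11}.
Not covered: N8 — 1 zone.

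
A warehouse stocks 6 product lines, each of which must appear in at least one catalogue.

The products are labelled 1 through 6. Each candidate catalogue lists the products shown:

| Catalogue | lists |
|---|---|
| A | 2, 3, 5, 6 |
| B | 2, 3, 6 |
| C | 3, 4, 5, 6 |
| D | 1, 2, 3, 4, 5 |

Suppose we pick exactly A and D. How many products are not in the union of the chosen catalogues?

0

Union of A, D = {1, 2, 3, 4, 5, 6} — that's every product, so 0 are uncovered.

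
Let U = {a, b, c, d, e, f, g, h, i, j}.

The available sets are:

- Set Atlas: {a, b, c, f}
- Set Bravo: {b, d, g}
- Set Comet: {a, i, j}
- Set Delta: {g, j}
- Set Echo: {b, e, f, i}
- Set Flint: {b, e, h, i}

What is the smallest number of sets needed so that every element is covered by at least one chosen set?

4

Atlas and Bravo and Delta and Flint together: Atlas ∪ Bravo ∪ Delta ∪ Flint = {a, b, c, d, e, f, g, h, i, j} — every element is covered.
Only Bravo contains d, so Bravo is forced; the remaining 7 elements need at least 3 more sets (each remaining set adds at most 3) — so at least 4 sets are needed, and 4 is optimal.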